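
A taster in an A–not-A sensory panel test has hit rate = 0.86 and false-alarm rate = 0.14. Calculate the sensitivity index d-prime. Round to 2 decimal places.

Φ⁻¹(0.86) = 1.0803, Φ⁻¹(0.14) = -1.0803
d' = z(H) − z(FA) = 1.0803 − (-1.0803) = 2.1606

d-prime = 2.16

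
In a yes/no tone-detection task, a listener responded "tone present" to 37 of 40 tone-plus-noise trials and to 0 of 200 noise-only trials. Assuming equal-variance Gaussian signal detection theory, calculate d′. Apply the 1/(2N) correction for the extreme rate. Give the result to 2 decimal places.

The false-alarm rate is 0/200 = 0, so apply the 1/(2N) correction: FA → 1/(2·200) = 0.00250.
z(H) = z(0.92500) = 1.440
z(FA) = z(0.00250) = -2.807
d' = 1.440 − (-2.807) = 4.247

d′ = 4.25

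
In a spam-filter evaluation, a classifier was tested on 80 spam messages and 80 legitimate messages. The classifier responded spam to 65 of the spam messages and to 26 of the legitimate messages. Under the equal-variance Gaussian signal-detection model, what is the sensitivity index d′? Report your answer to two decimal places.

d′ = 1.34

H = 65/80 = 0.8125
FA = 26/80 = 0.3250
Φ⁻¹(H) = 0.887
Φ⁻¹(FA) = -0.454
d' = z(H) − z(FA) = 0.887 − (-0.454) = 1.341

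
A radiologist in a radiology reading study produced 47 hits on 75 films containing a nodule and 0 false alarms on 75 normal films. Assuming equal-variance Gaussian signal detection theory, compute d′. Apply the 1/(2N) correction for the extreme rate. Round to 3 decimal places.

d′ = 2.798

The false-alarm rate is 0/75 = 0, so apply the 1/(2N) correction: FA → 1/(2·75) = 0.00667.
z(H) = z(0.62667) = 0.3230
z(FA) = z(0.00667) = -2.4746
d' = 0.3230 − (-2.4746) = 2.7976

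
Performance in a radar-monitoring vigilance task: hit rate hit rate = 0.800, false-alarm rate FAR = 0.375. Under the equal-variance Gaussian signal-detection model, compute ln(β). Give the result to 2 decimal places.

Φ⁻¹(H) = Φ⁻¹(0.800) = 0.842
Φ⁻¹(FA) = Φ⁻¹(0.375) = -0.319
ln β = −½·[z(H)² − z(FA)²] = −0.5 × (0.709 − 0.102) = -0.3035

ln β = -0.30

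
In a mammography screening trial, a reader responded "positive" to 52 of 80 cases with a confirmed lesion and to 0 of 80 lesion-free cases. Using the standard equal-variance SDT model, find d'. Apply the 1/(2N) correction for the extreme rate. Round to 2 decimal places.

d' = 2.88

The false-alarm rate is 0/80 = 0, so apply the 1/(2N) correction: FA → 1/(2·80) = 0.00625.
z(H) = z(0.65000) = 0.385
z(FA) = z(0.00625) = -2.498
d' = 0.385 − (-2.498) = 2.883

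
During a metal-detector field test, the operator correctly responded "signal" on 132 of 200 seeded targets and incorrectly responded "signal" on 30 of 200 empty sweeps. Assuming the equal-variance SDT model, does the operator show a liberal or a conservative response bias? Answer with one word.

conservative

z(H) = 0.412, z(FA) = -1.036
c = −½·(z(H) + z(FA)) = 0.312
c > 0 → conservative criterion (biased toward responding “no”).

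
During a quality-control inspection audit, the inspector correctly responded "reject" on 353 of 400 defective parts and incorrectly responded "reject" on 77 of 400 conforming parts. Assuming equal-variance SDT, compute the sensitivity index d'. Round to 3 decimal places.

d' = 2.056

H = 353/400 = 0.8825
FA = 77/400 = 0.1925
z(H) = z(0.8825) = 1.1876
z(FA) = z(0.1925) = -0.8687
d' = z(H) − z(FA) = 1.1876 − (-0.8687) = 2.0563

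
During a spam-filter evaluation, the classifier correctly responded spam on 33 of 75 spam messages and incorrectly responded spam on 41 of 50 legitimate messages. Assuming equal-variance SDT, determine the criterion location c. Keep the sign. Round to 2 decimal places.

H = 33/75 = 0.4400
FA = 41/50 = 0.8200
z(H) = -0.1510
z(FA) = 0.9154
c = −½·[z(H) + z(FA)] = −0.5 × (-0.1510 + 0.9154) = -0.3822

c = -0.38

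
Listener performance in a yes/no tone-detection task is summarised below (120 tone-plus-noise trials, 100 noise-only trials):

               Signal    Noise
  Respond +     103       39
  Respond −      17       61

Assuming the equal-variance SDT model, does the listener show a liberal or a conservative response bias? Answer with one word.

liberal

z(H) = 1.073, z(FA) = -0.279
c = −½·(z(H) + z(FA)) = -0.397
c < 0 → liberal criterion (biased toward responding “yes”).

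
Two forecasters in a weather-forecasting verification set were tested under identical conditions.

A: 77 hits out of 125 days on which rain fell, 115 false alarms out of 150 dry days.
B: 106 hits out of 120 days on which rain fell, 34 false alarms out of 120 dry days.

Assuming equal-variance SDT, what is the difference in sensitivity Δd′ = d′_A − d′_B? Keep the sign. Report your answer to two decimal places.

Δd′ = -2.20

A: z(0.6160) = 0.295, z(0.7667) = 0.728, d' = -0.433
B: z(0.8833) = 1.192, z(0.2833) = -0.573, d' = 1.765
Δd' = d'_A − d'_B = -0.433 − 1.765 = -2.198
B has the higher sensitivity.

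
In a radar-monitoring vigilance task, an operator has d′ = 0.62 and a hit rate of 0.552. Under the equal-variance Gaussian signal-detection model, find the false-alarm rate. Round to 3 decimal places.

false-alarm rate = 0.312

z(hit rate) = z(0.552) = 0.1307
z(FA) = z(H) − d' = 0.1307 − 0.62 = -0.4893
false-alarm rate = Φ(-0.4893) = 0.3123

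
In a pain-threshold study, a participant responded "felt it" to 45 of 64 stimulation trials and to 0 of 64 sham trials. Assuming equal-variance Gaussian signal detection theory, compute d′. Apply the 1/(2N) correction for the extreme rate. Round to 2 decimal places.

d′ = 2.95

The false-alarm rate is 0/64 = 0, so apply the 1/(2N) correction: FA → 1/(2·64) = 0.00781.
z(H) = z(0.70312) = 0.533
z(FA) = z(0.00781) = -2.418
d' = 0.533 − (-2.418) = 2.951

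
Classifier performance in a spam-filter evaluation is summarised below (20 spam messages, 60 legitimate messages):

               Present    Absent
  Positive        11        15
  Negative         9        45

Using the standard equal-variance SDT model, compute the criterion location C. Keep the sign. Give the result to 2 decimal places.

H = 11/20 = 0.5500
FA = 15/60 = 0.2500
z(0.5500) = 0.126, z(0.2500) = -0.674
c = −½·[z(H) + z(FA)] = −0.5 × (0.126 + (-0.674)) = 0.274

C = 0.27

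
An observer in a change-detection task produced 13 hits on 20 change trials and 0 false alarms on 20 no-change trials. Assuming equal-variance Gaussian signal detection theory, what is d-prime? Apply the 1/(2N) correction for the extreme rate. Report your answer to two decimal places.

d-prime = 2.35

The false-alarm rate is 0/20 = 0, so apply the 1/(2N) correction: FA → 1/(2·20) = 0.02500.
z(H) = z(0.65000) = 0.385
z(FA) = z(0.02500) = -1.960
d' = 0.385 − (-1.960) = 2.345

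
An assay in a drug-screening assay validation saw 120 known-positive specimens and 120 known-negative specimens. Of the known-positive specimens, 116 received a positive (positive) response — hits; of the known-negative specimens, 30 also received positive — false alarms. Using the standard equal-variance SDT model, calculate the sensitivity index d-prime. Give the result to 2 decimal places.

H = 116/120 = 0.9667
FA = 30/120 = 0.2500
z(H) = z(0.9667) = 1.8344
z(FA) = z(0.2500) = -0.6745
d' = z(H) − z(FA) = 1.8344 − (-0.6745) = 2.5089

d-prime = 2.51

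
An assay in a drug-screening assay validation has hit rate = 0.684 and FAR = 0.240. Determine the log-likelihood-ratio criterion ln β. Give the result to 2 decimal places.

z(H) = z(0.684) = 0.479
z(FA) = z(0.240) = -0.706
ln β = −½·[z(H)² − z(FA)²] = −0.5 × (0.229 − 0.498) = 0.1345

ln β = 0.13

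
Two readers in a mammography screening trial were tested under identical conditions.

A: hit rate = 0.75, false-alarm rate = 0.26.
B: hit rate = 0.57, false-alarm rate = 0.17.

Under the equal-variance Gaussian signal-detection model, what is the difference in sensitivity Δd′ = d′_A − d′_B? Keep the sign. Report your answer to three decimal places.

Δd′ = 0.187

A: z(0.75) = 0.6745, z(0.26) = -0.6433, d' = 1.3178
B: z(0.57) = 0.1764, z(0.17) = -0.9542, d' = 1.1306
Δd' = d'_A − d'_B = 1.3178 − 1.1306 = 0.1872
A has the higher sensitivity.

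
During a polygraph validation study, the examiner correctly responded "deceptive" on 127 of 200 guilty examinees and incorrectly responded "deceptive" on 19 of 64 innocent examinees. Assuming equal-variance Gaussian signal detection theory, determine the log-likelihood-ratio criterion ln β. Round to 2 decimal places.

ln β = 0.08

H = 127/200 = 0.6350
FA = 19/64 = 0.2969
Φ⁻¹(0.6350) = 0.345, Φ⁻¹(0.2969) = -0.533
ln β = −½·[z(H)² − z(FA)²] = −0.5 × (0.119 − 0.284) = 0.0825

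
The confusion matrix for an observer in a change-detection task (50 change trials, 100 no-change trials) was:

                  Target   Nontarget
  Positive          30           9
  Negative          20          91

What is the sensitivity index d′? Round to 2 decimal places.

H = 30/50 = 0.6000
FA = 9/100 = 0.0900
z(0.6000) = 0.2533, z(0.0900) = -1.3408
d' = z(H) − z(FA) = 0.2533 − (-1.3408) = 1.5941

d′ = 1.59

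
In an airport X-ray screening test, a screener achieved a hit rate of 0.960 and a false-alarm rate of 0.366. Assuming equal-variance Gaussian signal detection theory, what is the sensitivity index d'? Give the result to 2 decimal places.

d' = 2.09

z(0.960) = 1.751, z(0.366) = -0.342
d' = z(H) − z(FA) = 1.751 − (-0.342) = 2.093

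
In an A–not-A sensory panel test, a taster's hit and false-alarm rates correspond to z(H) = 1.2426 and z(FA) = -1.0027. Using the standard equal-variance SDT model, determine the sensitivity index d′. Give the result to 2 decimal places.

d′ = 2.25

d' = z(H) − z(FA) = 1.2426 − (-1.0027) = 2.2453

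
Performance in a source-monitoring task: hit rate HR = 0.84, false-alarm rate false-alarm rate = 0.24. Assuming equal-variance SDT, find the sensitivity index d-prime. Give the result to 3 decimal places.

d-prime = 1.701

z(H) = z(0.84) = 0.9945
z(FA) = z(0.24) = -0.7063
d' = z(H) − z(FA) = 0.9945 − (-0.7063) = 1.7008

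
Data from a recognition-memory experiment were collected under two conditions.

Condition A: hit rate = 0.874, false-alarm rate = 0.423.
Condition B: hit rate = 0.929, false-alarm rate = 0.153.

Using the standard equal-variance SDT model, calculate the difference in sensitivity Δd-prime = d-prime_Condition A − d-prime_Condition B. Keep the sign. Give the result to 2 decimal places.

Condition A: z(0.874) = 1.146, z(0.423) = -0.194, d' = 1.340
Condition B: z(0.929) = 1.468, z(0.153) = -1.024, d' = 2.492
Δd' = d'_Condition A − d'_Condition B = 1.340 − 2.492 = -1.152
Condition B has the higher sensitivity.

Δd-prime = -1.15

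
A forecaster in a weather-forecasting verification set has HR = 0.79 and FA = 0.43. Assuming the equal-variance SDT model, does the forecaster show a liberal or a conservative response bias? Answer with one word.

z(H) = 0.806, z(FA) = -0.176
c = −½·(z(H) + z(FA)) = -0.315
c < 0 → liberal criterion (biased toward responding “yes”).

liberal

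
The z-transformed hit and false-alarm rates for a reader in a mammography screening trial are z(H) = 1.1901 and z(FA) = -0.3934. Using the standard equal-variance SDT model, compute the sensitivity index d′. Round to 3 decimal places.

d' = z(H) − z(FA) = 1.1901 − (-0.3934) = 1.5835

d′ = 1.584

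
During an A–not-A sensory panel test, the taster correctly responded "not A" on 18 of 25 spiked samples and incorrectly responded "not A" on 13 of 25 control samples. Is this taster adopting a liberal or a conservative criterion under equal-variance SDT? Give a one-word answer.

liberal

z(H) = 0.583, z(FA) = 0.050
c = −½·(z(H) + z(FA)) = -0.3165
c < 0 → liberal criterion (biased toward responding “yes”).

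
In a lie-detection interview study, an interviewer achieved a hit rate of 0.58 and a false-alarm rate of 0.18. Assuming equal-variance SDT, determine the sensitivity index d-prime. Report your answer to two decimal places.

d-prime = 1.12

Φ⁻¹(H) = 0.202
Φ⁻¹(FA) = -0.915
d' = z(H) − z(FA) = 0.202 − (-0.915) = 1.117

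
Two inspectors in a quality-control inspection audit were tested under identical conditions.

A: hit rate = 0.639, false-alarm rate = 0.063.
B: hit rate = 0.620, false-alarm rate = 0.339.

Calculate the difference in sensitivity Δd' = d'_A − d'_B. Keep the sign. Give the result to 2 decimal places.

A: z(0.639) = 0.356, z(0.063) = -1.530, d' = 1.886
B: z(0.620) = 0.305, z(0.339) = -0.415, d' = 0.720
Δd' = d'_A − d'_B = 1.886 − 0.720 = 1.166
A has the higher sensitivity.

Δd' = 1.17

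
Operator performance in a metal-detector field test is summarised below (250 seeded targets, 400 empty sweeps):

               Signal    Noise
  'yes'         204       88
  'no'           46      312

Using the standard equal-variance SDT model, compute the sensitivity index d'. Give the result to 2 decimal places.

H = 204/250 = 0.8160
FA = 88/400 = 0.2200
z(H) = z(0.8160) = 0.900
z(FA) = z(0.2200) = -0.772
d' = z(H) − z(FA) = 0.900 − (-0.772) = 1.672

d' = 1.67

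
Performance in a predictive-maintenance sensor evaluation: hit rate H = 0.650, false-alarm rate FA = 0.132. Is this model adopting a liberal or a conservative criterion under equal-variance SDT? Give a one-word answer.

z(H) = 0.385, z(FA) = -1.117
c = −½·(z(H) + z(FA)) = 0.366
c > 0 → conservative criterion (biased toward responding “no”).

conservative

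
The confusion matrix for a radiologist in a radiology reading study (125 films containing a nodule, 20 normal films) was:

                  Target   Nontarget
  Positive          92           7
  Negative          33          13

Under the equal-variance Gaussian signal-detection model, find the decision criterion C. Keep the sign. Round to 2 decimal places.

C = -0.12

H = 92/125 = 0.7360
FA = 7/20 = 0.3500
z(H) = 0.6311
z(FA) = -0.3853
c = −½·[z(H) + z(FA)] = −0.5 × (0.6311 + (-0.3853)) = -0.1229
c < 0: the radiologist has a liberal response bias.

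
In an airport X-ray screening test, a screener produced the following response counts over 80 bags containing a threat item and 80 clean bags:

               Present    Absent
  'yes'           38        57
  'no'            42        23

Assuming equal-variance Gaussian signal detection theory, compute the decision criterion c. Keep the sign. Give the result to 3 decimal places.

c = -0.249

H = 38/80 = 0.4750
FA = 57/80 = 0.7125
z(0.4750) = -0.0627, z(0.7125) = 0.5607
c = −½·[z(H) + z(FA)] = −0.5 × (-0.0627 + 0.5607) = -0.2490
c < 0: the screener has a liberal response bias.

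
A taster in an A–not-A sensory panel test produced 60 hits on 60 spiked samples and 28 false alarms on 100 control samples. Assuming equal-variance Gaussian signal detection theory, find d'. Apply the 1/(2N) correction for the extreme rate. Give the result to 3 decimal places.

d' = 2.977

The hit rate is 60/60 = 1, so apply the 1/(2N) correction: H → 1 − 1/(2·60) = 0.99167.
z(H) = z(0.99167) = 2.3941
z(FA) = z(0.28000) = -0.5828
d' = 2.3941 − (-0.5828) = 2.9769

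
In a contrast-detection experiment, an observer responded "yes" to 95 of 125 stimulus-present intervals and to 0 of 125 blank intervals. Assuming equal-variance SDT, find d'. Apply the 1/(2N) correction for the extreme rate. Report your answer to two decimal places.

The false-alarm rate is 0/125 = 0, so apply the 1/(2N) correction: FA → 1/(2·125) = 0.00400.
z(H) = z(0.76000) = 0.706
z(FA) = z(0.00400) = -2.652
d' = 0.706 − (-2.652) = 3.358

d' = 3.36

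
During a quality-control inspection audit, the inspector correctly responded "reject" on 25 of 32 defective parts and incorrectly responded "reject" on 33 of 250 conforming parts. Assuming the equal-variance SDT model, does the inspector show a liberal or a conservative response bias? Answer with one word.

conservative

z(H) = 0.776, z(FA) = -1.117
c = −½·(z(H) + z(FA)) = 0.1705
c > 0 → conservative criterion (biased toward responding “no”).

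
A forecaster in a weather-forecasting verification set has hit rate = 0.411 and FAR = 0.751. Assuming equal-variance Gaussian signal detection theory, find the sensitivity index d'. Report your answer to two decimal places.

d' = -0.90

z(H) = -0.225
z(FA) = 0.678
d' = z(H) − z(FA) = -0.225 − 0.678 = -0.903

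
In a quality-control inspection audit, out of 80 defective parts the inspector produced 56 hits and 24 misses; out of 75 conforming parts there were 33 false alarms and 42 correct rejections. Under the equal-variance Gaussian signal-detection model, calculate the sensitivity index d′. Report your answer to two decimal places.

H = 56/80 = 0.7000
FA = 33/75 = 0.4400
z(H) = 0.524
z(FA) = -0.151
d' = z(H) − z(FA) = 0.524 − (-0.151) = 0.675

d′ = 0.68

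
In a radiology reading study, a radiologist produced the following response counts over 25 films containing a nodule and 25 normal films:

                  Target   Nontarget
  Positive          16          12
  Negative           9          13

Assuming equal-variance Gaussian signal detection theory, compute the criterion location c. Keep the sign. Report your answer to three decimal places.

c = -0.154

H = 16/25 = 0.6400
FA = 12/25 = 0.4800
z(H) = z(0.6400) = 0.3585
z(FA) = z(0.4800) = -0.0502
c = −½·[z(H) + z(FA)] = −0.5 × (0.3585 + (-0.0502)) = -0.15415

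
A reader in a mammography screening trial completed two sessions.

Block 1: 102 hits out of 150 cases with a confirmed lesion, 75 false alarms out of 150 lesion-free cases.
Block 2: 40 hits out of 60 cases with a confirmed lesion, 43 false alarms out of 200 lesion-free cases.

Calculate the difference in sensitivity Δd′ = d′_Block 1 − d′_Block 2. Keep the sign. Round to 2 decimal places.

Block 1: z(0.6800) = 0.468, z(0.5000) = 0.000, d' = 0.468
Block 2: z(0.6667) = 0.431, z(0.2150) = -0.789, d' = 1.220
Δd' = d'_Block 1 − d'_Block 2 = 0.468 − 1.220 = -0.752
Block 2 has the higher sensitivity.

Δd′ = -0.75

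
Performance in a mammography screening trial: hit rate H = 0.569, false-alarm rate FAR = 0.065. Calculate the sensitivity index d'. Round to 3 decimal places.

d' = 1.688

Φ⁻¹(H) = Φ⁻¹(0.569) = 0.1738
Φ⁻¹(FA) = Φ⁻¹(0.065) = -1.5141
d' = z(H) − z(FA) = 0.1738 − (-1.5141) = 1.6879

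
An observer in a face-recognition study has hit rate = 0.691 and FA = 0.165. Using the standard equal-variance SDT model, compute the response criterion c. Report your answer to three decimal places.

c = 0.238

z(0.691) = 0.4987, z(0.165) = -0.9741
c = −½·[z(H) + z(FA)] = −0.5 × (0.4987 + (-0.9741)) = 0.2377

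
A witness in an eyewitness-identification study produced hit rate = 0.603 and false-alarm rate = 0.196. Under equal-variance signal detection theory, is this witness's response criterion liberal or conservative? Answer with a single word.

z(H) = 0.261, z(FA) = -0.856
c = −½·(z(H) + z(FA)) = 0.2975
c > 0 → conservative criterion (biased toward responding “no”).

conservative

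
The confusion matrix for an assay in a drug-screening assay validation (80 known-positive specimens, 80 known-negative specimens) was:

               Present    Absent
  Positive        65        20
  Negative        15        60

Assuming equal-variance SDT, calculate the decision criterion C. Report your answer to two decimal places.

C = -0.11

H = 65/80 = 0.8125
FA = 20/80 = 0.2500
Φ⁻¹(H) = Φ⁻¹(0.8125) = 0.887
Φ⁻¹(FA) = Φ⁻¹(0.2500) = -0.674
c = −½·[z(H) + z(FA)] = −0.5 × (0.887 + (-0.674)) = -0.1065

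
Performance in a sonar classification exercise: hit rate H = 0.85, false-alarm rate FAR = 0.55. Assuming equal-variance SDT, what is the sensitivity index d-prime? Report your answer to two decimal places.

z(H) = z(0.85) = 1.036
z(FA) = z(0.55) = 0.126
d' = z(H) − z(FA) = 1.036 − 0.126 = 0.910

d-prime = 0.91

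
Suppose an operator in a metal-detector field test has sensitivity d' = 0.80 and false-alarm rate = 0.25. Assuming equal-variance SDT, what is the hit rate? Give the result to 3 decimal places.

z(false-alarm rate) = z(0.25) = -0.6745
z(H) = z(FA) + d' = -0.6745 + 0.80 = 0.1255
hit rate = Φ(0.1255) = 0.5499

hit rate = 0.550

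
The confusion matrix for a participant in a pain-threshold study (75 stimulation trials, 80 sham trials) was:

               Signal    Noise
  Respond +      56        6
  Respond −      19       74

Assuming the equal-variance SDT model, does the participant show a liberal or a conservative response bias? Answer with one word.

z(H) = 0.664, z(FA) = -1.440
c = −½·(z(H) + z(FA)) = 0.388
c > 0 → conservative criterion (biased toward responding “no”).

conservative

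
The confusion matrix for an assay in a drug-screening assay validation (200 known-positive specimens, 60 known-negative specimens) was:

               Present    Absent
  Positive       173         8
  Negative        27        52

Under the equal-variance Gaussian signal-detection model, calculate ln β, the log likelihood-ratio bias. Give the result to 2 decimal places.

ln β = 0.01

H = 173/200 = 0.8650
FA = 8/60 = 0.1333
Φ⁻¹(H) = Φ⁻¹(0.8650) = 1.103
Φ⁻¹(FA) = Φ⁻¹(0.1333) = -1.111
ln β = −½·[z(H)² − z(FA)²] = −0.5 × (1.217 − 1.234) = 0.0085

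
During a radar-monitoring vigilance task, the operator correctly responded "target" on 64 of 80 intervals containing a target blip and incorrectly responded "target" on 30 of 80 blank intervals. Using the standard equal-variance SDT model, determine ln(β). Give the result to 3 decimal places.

ln β = -0.303

H = 64/80 = 0.8000
FA = 30/80 = 0.3750
z(H) = 0.8416
z(FA) = -0.3186
ln β = −½·[z(H)² − z(FA)²] = −0.5 × (0.7083 − 0.1015) = -0.3034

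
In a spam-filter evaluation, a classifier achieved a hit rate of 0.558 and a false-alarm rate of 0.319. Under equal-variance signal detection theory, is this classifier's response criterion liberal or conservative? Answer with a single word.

conservative

z(H) = 0.146, z(FA) = -0.470
c = −½·(z(H) + z(FA)) = 0.162
c > 0 → conservative criterion (biased toward responding “no”).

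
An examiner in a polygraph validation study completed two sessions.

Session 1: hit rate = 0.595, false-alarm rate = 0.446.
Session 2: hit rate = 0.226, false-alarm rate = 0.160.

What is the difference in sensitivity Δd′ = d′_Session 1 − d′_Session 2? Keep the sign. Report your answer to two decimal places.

Δd′ = 0.13

Session 1: z(0.595) = 0.240, z(0.446) = -0.136, d' = 0.376
Session 2: z(0.226) = -0.752, z(0.160) = -0.994, d' = 0.242
Δd' = d'_Session 1 − d'_Session 2 = 0.376 − 0.242 = 0.134
Session 1 has the higher sensitivity.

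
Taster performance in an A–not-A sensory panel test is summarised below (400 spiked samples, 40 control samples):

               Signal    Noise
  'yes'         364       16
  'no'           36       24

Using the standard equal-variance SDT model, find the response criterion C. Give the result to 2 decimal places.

H = 364/400 = 0.9100
FA = 16/40 = 0.4000
Φ⁻¹(H) = Φ⁻¹(0.9100) = 1.341
Φ⁻¹(FA) = Φ⁻¹(0.4000) = -0.253
c = −½·[z(H) + z(FA)] = −0.5 × (1.341 + (-0.253)) = -0.544

C = -0.54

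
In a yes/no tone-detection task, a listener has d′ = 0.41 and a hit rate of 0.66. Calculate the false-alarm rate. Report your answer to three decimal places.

z(hit rate) = z(0.66) = 0.4125
z(FA) = z(H) − d' = 0.4125 − 0.41 = 0.0025
false-alarm rate = Φ(0.0025) = 0.5010

false-alarm rate = 0.501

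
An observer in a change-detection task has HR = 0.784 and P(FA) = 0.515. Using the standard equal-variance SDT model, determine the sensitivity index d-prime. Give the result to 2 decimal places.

d-prime = 0.75

z(H) = z(0.784) = 0.7858
z(FA) = z(0.515) = 0.0376
d' = z(H) − z(FA) = 0.7858 − 0.0376 = 0.7482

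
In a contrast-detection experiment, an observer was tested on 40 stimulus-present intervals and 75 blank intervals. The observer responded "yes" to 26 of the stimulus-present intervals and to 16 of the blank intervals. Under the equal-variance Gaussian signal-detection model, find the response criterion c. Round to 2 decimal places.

c = 0.20

H = 26/40 = 0.6500
FA = 16/75 = 0.2133
z(H) = z(0.6500) = 0.3853
z(FA) = z(0.2133) = -0.7950
c = −½·[z(H) + z(FA)] = −0.5 × (0.3853 + (-0.7950)) = 0.20485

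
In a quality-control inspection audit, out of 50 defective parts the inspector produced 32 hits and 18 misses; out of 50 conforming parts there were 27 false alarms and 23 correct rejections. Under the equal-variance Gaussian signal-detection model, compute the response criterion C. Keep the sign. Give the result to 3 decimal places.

H = 32/50 = 0.6400
FA = 27/50 = 0.5400
z(H) = 0.3585
z(FA) = 0.1004
c = −½·[z(H) + z(FA)] = −0.5 × (0.3585 + 0.1004) = -0.22945

C = -0.229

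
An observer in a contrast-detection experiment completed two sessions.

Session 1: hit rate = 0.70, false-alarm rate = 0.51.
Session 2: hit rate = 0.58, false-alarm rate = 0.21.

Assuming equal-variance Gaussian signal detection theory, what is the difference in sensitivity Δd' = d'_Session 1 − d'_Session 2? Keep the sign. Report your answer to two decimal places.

Session 1: z(0.70) = 0.524, z(0.51) = 0.025, d' = 0.499
Session 2: z(0.58) = 0.202, z(0.21) = -0.806, d' = 1.008
Δd' = d'_Session 1 − d'_Session 2 = 0.499 − 1.008 = -0.509
Session 2 has the higher sensitivity.

Δd' = -0.51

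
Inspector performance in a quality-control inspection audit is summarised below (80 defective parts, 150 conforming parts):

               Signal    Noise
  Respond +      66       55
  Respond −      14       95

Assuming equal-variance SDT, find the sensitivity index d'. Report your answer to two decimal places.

H = 66/80 = 0.8250
FA = 55/150 = 0.3667
z(H) = 0.9346
z(FA) = -0.3406
d' = z(H) − z(FA) = 0.9346 − (-0.3406) = 1.2752

d' = 1.28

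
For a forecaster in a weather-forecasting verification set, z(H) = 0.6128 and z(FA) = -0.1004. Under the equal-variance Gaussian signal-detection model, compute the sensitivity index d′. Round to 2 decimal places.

d' = z(H) − z(FA) = 0.6128 − (-0.1004) = 0.7132

d′ = 0.71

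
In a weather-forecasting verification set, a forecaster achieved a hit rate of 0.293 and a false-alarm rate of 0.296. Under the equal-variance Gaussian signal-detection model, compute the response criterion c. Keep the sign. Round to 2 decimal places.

c = 0.54

z(H) = -0.545
z(FA) = -0.536
c = −½·[z(H) + z(FA)] = −0.5 × (-0.545 + (-0.536)) = 0.5405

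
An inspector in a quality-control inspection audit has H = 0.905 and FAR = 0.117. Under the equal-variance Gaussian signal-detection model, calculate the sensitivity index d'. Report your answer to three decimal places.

d' = 2.501

z(H) = 1.3106
z(FA) = -1.1901
d' = z(H) − z(FA) = 1.3106 − (-1.1901) = 2.5007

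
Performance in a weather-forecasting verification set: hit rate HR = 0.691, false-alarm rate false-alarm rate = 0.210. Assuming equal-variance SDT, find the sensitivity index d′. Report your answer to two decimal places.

z(H) = 0.4987
z(FA) = -0.8064
d' = z(H) − z(FA) = 0.4987 − (-0.8064) = 1.3051

d′ = 1.31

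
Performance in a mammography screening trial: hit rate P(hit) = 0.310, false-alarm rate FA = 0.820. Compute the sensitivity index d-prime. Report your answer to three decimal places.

d-prime = -1.411

z(H) = z(0.310) = -0.4959
z(FA) = z(0.820) = 0.9154
d' = z(H) − z(FA) = -0.4959 − 0.9154 = -1.4113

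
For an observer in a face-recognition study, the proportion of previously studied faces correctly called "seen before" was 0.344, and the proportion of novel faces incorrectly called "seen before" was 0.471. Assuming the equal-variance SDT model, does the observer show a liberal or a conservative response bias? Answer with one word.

conservative

z(H) = -0.402, z(FA) = -0.073
c = −½·(z(H) + z(FA)) = 0.2375
c > 0 → conservative criterion (biased toward responding “no”).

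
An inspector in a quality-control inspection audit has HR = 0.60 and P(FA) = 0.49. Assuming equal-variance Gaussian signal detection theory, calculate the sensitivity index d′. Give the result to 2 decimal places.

d′ = 0.28

z(H) = z(0.60) = 0.253
z(FA) = z(0.49) = -0.025
d' = z(H) − z(FA) = 0.253 − (-0.025) = 0.278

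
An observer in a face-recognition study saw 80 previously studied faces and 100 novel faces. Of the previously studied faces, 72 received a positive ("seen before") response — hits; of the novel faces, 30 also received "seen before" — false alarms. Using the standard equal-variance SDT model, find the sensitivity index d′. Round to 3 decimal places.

H = 72/80 = 0.9000
FA = 30/100 = 0.3000
z(H) = z(0.9000) = 1.2816
z(FA) = z(0.3000) = -0.5244
d' = z(H) − z(FA) = 1.2816 − (-0.5244) = 1.8060

d′ = 1.806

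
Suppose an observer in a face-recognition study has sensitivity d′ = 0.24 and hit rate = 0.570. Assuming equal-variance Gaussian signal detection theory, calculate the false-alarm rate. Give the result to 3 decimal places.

false-alarm rate = 0.475

z(hit rate) = z(0.570) = 0.1764
z(FA) = z(H) − d' = 0.1764 − 0.24 = -0.0636
false-alarm rate = Φ(-0.0636) = 0.4746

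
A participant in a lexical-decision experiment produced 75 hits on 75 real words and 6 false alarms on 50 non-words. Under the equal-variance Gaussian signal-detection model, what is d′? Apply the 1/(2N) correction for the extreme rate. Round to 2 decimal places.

d′ = 3.65

The hit rate is 75/75 = 1, so apply the 1/(2N) correction: H → 1 − 1/(2·75) = 0.99333.
z(H) = z(0.99333) = 2.475
z(FA) = z(0.12000) = -1.175
d' = 2.475 − (-1.175) = 3.650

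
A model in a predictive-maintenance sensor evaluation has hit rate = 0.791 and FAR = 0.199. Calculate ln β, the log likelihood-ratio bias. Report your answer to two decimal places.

Φ⁻¹(H) = Φ⁻¹(0.791) = 0.810
Φ⁻¹(FA) = Φ⁻¹(0.199) = -0.845
ln β = −½·[z(H)² − z(FA)²] = −0.5 × (0.656 − 0.714) = 0.029

ln β = 0.03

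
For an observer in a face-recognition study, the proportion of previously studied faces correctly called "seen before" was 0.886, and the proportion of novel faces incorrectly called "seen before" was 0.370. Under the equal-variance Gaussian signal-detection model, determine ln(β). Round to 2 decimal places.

ln β = -0.67

z(H) = z(0.886) = 1.206
z(FA) = z(0.370) = -0.332
ln β = −½·[z(H)² − z(FA)²] = −0.5 × (1.454 − 0.110) = -0.672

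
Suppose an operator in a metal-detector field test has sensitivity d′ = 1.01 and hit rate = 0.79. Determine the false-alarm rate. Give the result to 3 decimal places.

false-alarm rate = 0.419

z(hit rate) = z(0.79) = 0.8064
z(FA) = z(H) − d' = 0.8064 − 1.01 = -0.2036
false-alarm rate = Φ(-0.2036) = 0.4193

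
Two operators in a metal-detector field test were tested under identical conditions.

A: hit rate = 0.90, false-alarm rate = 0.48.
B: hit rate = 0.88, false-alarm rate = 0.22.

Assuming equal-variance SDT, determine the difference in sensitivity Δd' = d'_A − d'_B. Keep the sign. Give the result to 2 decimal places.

Δd' = -0.62

A: z(0.90) = 1.282, z(0.48) = -0.050, d' = 1.332
B: z(0.88) = 1.175, z(0.22) = -0.772, d' = 1.947
Δd' = d'_A − d'_B = 1.332 − 1.947 = -0.615
B has the higher sensitivity.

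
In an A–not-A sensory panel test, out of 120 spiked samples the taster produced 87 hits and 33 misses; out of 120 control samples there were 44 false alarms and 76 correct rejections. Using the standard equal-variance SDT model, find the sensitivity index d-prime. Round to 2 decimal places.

d-prime = 0.94

H = 87/120 = 0.7250
FA = 44/120 = 0.3667
z(H) = z(0.7250) = 0.598
z(FA) = z(0.3667) = -0.341
d' = z(H) − z(FA) = 0.598 − (-0.341) = 0.939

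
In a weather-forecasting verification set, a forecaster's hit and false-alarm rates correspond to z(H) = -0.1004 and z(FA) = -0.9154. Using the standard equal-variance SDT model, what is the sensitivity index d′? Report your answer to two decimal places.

d′ = 0.82

d' = z(H) − z(FA) = -0.1004 − (-0.9154) = 0.8150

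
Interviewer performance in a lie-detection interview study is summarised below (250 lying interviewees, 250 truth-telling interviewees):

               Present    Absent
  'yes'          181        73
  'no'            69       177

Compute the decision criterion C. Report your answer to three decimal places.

C = -0.024

H = 181/250 = 0.7240
FA = 73/250 = 0.2920
z(0.7240) = 0.5948, z(0.2920) = -0.5476
c = −½·[z(H) + z(FA)] = −0.5 × (0.5948 + (-0.5476)) = -0.0236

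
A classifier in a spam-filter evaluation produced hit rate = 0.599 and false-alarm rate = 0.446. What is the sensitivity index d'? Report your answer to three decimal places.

d' = 0.387

z(H) = 0.2508
z(FA) = -0.1358
d' = z(H) − z(FA) = 0.2508 − (-0.1358) = 0.3866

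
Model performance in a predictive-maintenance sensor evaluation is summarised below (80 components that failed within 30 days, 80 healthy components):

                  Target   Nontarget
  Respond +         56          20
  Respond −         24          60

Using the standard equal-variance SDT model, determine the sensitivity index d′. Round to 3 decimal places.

d′ = 1.199

H = 56/80 = 0.7000
FA = 20/80 = 0.2500
Φ⁻¹(H) = 0.5244
Φ⁻¹(FA) = -0.6745
d' = z(H) − z(FA) = 0.5244 − (-0.6745) = 1.1989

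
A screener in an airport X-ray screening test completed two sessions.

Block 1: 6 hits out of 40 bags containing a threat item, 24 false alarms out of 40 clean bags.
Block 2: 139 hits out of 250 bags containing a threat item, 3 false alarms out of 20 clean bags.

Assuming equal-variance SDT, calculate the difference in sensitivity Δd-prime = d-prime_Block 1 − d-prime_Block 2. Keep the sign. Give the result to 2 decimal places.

Δd-prime = -2.47

Block 1: z(0.1500) = -1.036, z(0.6000) = 0.253, d' = -1.289
Block 2: z(0.5560) = 0.141, z(0.1500) = -1.036, d' = 1.177
Δd' = d'_Block 1 − d'_Block 2 = -1.289 − 1.177 = -2.466
Block 2 has the higher sensitivity.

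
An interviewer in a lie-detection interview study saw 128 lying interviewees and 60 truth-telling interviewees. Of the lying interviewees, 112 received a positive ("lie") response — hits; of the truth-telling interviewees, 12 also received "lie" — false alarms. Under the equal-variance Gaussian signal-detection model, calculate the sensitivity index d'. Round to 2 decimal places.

H = 112/128 = 0.8750
FA = 12/60 = 0.2000
Φ⁻¹(0.8750) = 1.1503, Φ⁻¹(0.2000) = -0.8416
d' = z(H) − z(FA) = 1.1503 − (-0.8416) = 1.9919

d' = 1.99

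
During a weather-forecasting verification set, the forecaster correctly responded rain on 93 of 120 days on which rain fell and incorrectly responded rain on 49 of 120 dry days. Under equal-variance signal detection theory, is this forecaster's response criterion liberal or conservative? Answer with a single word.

liberal

z(H) = 0.755, z(FA) = -0.232
c = −½·(z(H) + z(FA)) = -0.2615
c < 0 → liberal criterion (biased toward responding “yes”).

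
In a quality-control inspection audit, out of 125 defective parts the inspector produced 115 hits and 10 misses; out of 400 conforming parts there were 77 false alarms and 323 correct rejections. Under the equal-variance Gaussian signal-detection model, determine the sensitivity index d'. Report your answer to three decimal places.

H = 115/125 = 0.9200
FA = 77/400 = 0.1925
z(H) = 1.4051
z(FA) = -0.8687
d' = z(H) − z(FA) = 1.4051 − (-0.8687) = 2.2738

d' = 2.274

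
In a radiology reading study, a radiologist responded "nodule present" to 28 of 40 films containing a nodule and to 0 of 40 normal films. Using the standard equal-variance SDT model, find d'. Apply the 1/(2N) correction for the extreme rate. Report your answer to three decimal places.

The false-alarm rate is 0/40 = 0, so apply the 1/(2N) correction: FA → 1/(2·40) = 0.01250.
z(H) = z(0.70000) = 0.5244
z(FA) = z(0.01250) = -2.2414
d' = 0.5244 − (-2.2414) = 2.7658

d' = 2.766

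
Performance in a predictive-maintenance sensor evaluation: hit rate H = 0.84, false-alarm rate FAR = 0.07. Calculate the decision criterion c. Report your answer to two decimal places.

z(0.84) = 0.994, z(0.07) = -1.476
c = −½·[z(H) + z(FA)] = −0.5 × (0.994 + (-1.476)) = 0.241

c = 0.24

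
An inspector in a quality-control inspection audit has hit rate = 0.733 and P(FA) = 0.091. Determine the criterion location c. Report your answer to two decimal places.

c = 0.36

z(0.733) = 0.6219, z(0.091) = -1.3346
c = −½·[z(H) + z(FA)] = −0.5 × (0.6219 + (-1.3346)) = 0.35635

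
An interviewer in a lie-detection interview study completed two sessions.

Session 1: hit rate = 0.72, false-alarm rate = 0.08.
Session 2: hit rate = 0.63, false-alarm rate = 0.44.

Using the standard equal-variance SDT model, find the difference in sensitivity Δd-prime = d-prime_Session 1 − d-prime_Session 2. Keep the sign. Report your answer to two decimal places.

Δd-prime = 1.51

Session 1: z(0.72) = 0.583, z(0.08) = -1.405, d' = 1.988
Session 2: z(0.63) = 0.332, z(0.44) = -0.151, d' = 0.483
Δd' = d'_Session 1 − d'_Session 2 = 1.988 − 0.483 = 1.505
Session 1 has the higher sensitivity.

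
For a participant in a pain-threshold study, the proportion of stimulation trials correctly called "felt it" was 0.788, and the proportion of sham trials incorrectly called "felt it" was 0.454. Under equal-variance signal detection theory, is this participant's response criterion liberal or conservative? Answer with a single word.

liberal

z(H) = 0.800, z(FA) = -0.116
c = −½·(z(H) + z(FA)) = -0.342
c < 0 → liberal criterion (biased toward responding “yes”).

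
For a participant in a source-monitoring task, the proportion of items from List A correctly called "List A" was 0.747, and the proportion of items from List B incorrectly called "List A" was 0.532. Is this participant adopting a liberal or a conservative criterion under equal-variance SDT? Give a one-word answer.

z(H) = 0.665, z(FA) = 0.080
c = −½·(z(H) + z(FA)) = -0.3725
c < 0 → liberal criterion (biased toward responding “yes”).

liberal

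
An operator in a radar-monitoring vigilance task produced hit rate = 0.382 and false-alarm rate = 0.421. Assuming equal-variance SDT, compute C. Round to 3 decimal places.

z(H) = z(0.382) = -0.3002
z(FA) = z(0.421) = -0.1993
c = −½·[z(H) + z(FA)] = −0.5 × (-0.3002 + (-0.1993)) = 0.24975
c > 0: the operator has a conservative response bias.

C = 0.250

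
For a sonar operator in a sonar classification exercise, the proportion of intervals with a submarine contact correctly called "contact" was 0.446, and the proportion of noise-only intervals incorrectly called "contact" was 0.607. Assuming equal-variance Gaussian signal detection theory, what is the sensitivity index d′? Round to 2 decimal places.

d′ = -0.41

Φ⁻¹(H) = Φ⁻¹(0.446) = -0.136
Φ⁻¹(FA) = Φ⁻¹(0.607) = 0.272
d' = z(H) − z(FA) = -0.136 − 0.272 = -0.408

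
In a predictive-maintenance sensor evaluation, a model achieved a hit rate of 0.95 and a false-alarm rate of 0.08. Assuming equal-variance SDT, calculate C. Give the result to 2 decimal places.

C = -0.12

z(H) = 1.645
z(FA) = -1.405
c = −½·[z(H) + z(FA)] = −0.5 × (1.645 + (-1.405)) = -0.120
c < 0: the model has a liberal response bias.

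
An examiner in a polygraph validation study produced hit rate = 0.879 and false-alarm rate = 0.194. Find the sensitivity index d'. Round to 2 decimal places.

Φ⁻¹(H) = Φ⁻¹(0.879) = 1.1700
Φ⁻¹(FA) = Φ⁻¹(0.194) = -0.8633
d' = z(H) − z(FA) = 1.1700 − (-0.8633) = 2.0333

d' = 2.03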